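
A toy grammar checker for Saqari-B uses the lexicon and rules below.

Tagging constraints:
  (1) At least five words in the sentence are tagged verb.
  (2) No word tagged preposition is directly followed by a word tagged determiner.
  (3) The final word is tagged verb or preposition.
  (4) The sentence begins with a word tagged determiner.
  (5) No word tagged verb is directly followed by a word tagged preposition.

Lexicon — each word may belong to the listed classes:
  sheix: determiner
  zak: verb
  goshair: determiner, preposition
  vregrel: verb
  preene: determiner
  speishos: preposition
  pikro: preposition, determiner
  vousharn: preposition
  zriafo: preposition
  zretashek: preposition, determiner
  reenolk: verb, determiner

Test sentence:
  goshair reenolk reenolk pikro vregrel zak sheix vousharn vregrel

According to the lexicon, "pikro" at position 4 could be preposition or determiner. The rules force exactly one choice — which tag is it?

Candidates per position — 1:goshair {determiner,preposition}; 2:reenolk {verb,determiner}; 3:reenolk {verb,determiner}; 4:pikro {preposition,determiner}; 5:vregrel {verb}; 6:zak {verb}; 7:sheix {determiner}; 8:vousharn {preposition}; 9:vregrel {verb}.
Word 1 cannot be preposition — rule 4 would then fail for every completion. It is determiner.
Word 2 cannot be determiner — rule 1 would then fail for every completion. It is verb.
Word 3 cannot be determiner — rule 1 would then fail for every completion. It is verb.
Word 4 cannot be preposition — rule 5 would then fail for every completion. It is determiner.
So the tagging must be: determiner verb verb determiner verb verb determiner preposition verb.
Checking: rule 1 holds; rule 2 holds; rule 3 holds; rule 4 holds; rule 5 holds.

determiner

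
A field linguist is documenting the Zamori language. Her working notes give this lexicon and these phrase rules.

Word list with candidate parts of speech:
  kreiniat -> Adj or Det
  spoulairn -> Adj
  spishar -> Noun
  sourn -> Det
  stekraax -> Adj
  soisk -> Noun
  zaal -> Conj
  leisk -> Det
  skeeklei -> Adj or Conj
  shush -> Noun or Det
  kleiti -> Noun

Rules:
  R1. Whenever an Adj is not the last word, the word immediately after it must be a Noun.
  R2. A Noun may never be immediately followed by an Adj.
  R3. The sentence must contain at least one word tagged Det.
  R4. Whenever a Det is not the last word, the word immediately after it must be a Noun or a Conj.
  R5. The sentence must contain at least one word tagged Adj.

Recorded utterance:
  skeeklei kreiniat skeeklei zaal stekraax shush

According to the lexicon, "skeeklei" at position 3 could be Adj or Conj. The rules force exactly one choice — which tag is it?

Conj

Candidates per position — 1:skeeklei {Adj,Conj}; 2:kreiniat {Adj,Det}; 3:skeeklei {Adj,Conj}; 4:zaal {Conj}; 5:stekraax {Adj}; 6:shush {Noun,Det}.
If word 1 were Adj, no tagging could satisfy rule 1; so word 1 is Conj.
If word 2 were Adj, no tagging could satisfy rule 1; so word 2 is Det.
If word 3 were Adj, no tagging could satisfy rule 1; so word 3 is Conj.
If word 6 were Det, no tagging could satisfy rule 1; so word 6 is Noun.
The only consistent sequence is: Conj Det Conj Conj Adj Noun.
Verifying each rule — rule 1 holds; rule 2 holds; rule 3 holds; rule 4 holds; rule 5 holds.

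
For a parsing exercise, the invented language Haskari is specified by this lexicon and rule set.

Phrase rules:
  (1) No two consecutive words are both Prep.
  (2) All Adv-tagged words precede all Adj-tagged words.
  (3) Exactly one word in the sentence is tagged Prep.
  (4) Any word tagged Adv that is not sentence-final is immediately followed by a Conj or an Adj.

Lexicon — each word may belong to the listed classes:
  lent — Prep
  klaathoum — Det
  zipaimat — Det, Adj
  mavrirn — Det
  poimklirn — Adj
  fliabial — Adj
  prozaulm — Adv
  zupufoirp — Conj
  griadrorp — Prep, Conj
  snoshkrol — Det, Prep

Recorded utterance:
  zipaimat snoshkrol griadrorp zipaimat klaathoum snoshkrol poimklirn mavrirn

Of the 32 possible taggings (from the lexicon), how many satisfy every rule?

12

Candidates per position — 1:zipaimat {Det,Adj}; 2:snoshkrol {Det,Prep}; 3:griadrorp {Prep,Conj}; 4:zipaimat {Det,Adj}; 5:klaathoum {Det}; 6:snoshkrol {Det,Prep}; 7:poimklirn {Adj}; 8:mavrirn {Det}.
There are 32 candidate sequences in total.
Checking each against the rules leaves 12 sequences.
Count = 12.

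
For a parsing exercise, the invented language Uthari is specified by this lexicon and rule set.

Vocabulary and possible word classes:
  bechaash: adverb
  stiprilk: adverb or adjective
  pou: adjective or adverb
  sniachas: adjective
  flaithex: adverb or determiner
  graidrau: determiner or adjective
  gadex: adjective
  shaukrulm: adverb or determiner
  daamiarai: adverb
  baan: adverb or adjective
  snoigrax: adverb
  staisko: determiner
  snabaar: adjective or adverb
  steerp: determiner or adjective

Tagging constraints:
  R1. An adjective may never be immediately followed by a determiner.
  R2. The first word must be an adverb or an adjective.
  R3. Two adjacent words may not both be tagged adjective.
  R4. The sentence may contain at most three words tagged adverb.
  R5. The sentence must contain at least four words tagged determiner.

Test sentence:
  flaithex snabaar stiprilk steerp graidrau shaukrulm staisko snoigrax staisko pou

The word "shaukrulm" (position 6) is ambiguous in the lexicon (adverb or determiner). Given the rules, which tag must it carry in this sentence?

determiner

Candidates per position — 1:flaithex {adverb,determiner}; 2:snabaar {adjective,adverb}; 3:stiprilk {adverb,adjective}; 4:steerp {determiner,adjective}; 5:graidrau {determiner,adjective}; 6:shaukrulm {adverb,determiner}; 7:staisko {determiner}; 8:snoigrax {adverb}; 9:staisko {determiner}; 10:pou {adjective,adverb}.
Position 1: tagging it determiner would leave rule 2 unsatisfiable, so it must be adverb.
Position 6: the remaining choice is settled jointly with positions 2, 3, 4, 5, 10 — only determiner at position 6 is part of a tagging that satisfies every rule.
So the tagging must be: adverb adjective adverb determiner determiner determiner determiner adverb determiner adjective.
Checking: rule 1 ✓; rule 2 ✓; rule 3 ✓; rule 4 ✓; rule 5 ✓.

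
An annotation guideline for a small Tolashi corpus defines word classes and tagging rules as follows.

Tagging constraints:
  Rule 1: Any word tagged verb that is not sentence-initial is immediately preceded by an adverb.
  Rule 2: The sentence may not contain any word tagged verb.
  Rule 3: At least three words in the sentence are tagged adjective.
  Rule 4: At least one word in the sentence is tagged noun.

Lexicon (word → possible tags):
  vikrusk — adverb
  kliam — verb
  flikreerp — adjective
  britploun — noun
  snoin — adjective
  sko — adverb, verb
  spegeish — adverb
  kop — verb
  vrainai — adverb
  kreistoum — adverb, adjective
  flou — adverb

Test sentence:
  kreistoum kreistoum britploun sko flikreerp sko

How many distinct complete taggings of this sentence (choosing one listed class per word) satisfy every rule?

1

Candidates per position — 1:kreistoum {adverb,adjective}; 2:kreistoum {adverb,adjective}; 3:britploun {noun}; 4:sko {adverb,verb}; 5:flikreerp {adjective}; 6:sko {adverb,verb}.
There are 16 candidate sequences in total.
The sequences that satisfy every rule: adjective adjective noun adverb adjective adverb.
Count = 1.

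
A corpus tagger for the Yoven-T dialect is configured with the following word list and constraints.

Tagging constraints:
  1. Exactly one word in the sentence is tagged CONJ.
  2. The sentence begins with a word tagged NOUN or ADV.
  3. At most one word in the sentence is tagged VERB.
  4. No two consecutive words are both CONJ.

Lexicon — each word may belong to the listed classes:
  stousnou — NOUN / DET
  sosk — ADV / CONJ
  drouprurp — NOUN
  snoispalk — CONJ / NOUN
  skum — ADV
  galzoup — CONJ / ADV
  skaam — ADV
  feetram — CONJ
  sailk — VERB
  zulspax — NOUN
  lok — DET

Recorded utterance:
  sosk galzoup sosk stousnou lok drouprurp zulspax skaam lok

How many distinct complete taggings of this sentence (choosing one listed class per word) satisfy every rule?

Candidates per position — 1:sosk {ADV,CONJ}; 2:galzoup {CONJ,ADV}; 3:sosk {ADV,CONJ}; 4:stousnou {NOUN,DET}; 5:lok {DET}; 6:drouprurp {NOUN}; 7:zulspax {NOUN}; 8:skaam {ADV}; 9:lok {DET}.
There are 16 candidate sequences in total.
The sequences that satisfy every rule: ADV CONJ ADV NOUN DET NOUN NOUN ADV DET; ADV CONJ ADV DET DET NOUN NOUN ADV DET; ADV ADV CONJ NOUN DET NOUN NOUN ADV DET; ADV ADV CONJ DET DET NOUN NOUN ADV DET.
Count = 4.

4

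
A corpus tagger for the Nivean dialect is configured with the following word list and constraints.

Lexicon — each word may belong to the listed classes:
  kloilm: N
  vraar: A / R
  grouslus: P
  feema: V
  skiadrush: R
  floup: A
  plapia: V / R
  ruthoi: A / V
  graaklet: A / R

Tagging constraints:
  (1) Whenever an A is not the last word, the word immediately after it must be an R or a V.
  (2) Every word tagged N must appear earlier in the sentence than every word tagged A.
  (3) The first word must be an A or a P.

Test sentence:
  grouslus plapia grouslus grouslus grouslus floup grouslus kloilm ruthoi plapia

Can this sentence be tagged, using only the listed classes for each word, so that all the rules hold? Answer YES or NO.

Candidates per position — 1:grouslus {P}; 2:plapia {V,R}; 3:grouslus {P}; 4:grouslus {P}; 5:grouslus {P}; 6:floup {A}; 7:grouslus {P}; 8:kloilm {N}; 9:ruthoi {A,V}; 10:plapia {V,R}.
Rule 1 cannot be satisfied by any choice of tags from the lexicon.
So there is no consistent tagging.

NO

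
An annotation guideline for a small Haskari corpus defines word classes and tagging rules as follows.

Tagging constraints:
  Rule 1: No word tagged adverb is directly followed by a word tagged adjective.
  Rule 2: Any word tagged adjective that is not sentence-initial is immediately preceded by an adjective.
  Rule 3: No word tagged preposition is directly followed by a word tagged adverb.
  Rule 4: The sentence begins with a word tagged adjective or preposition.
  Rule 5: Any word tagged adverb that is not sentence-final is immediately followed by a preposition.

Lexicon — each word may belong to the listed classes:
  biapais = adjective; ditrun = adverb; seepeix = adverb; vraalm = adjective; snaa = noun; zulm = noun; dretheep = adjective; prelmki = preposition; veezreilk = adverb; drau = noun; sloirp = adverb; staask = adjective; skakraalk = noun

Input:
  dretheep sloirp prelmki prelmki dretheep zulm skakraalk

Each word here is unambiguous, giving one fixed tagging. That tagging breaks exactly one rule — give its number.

2

Fixed tagging: adjective adverb preposition preposition adjective noun noun.
Checking each rule: R1 ok, R2 fails, R3 ok, R4 ok, R5 ok.
Only rule 2 fails.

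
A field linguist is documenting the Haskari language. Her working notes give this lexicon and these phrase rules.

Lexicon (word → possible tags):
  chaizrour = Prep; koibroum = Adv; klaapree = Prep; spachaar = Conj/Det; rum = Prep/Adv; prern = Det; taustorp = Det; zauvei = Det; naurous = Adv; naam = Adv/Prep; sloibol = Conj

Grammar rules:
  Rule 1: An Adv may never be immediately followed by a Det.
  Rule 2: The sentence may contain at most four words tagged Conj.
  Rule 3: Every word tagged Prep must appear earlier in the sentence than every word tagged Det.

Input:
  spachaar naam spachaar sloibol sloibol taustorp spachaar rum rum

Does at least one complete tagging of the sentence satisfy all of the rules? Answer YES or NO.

YES

Candidates per position — 1:spachaar {Conj,Det}; 2:naam {Adv,Prep}; 3:spachaar {Conj,Det}; 4:sloibol {Conj}; 5:sloibol {Conj}; 6:taustorp {Det}; 7:spachaar {Conj,Det}; 8:rum {Prep,Adv}; 9:rum {Prep,Adv}.
One satisfying assignment: Conj Prep Det Conj Conj Det Conj Adv Adv.
Rule-by-rule: rule 1 ✓; rule 2 ✓; rule 3 ✓.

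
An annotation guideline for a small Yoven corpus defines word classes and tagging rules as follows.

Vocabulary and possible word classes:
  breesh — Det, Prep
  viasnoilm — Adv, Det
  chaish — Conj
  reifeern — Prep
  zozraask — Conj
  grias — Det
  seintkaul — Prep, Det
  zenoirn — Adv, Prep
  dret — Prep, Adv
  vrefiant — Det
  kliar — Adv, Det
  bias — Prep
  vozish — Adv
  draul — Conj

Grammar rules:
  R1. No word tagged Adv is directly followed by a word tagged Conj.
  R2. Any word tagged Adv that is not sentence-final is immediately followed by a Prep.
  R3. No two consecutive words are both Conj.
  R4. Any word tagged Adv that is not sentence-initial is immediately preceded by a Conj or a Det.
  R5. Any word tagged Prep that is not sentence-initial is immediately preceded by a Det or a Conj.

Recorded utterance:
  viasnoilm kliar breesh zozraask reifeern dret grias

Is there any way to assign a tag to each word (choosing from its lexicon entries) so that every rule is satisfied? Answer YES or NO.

Candidates per position — 1:viasnoilm {Adv,Det}; 2:kliar {Adv,Det}; 3:breesh {Det,Prep}; 4:zozraask {Conj}; 5:reifeern {Prep}; 6:dret {Prep,Adv}; 7:grias {Det}.
Every candidate sequence violates at least one rule; no consistent tagging exists.

NO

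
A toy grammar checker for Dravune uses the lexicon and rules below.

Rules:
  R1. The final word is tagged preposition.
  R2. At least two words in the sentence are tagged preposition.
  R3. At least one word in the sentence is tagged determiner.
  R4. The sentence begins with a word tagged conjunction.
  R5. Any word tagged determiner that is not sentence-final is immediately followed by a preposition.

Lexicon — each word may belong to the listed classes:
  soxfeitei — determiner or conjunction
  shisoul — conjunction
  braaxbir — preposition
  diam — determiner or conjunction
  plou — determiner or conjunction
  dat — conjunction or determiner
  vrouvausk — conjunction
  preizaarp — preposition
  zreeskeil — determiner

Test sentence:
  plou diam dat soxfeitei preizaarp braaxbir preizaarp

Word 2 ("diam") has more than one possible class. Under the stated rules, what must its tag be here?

conjunction

Candidates per position — 1:plou {determiner,conjunction}; 2:diam {determiner,conjunction}; 3:dat {conjunction,determiner}; 4:soxfeitei {determiner,conjunction}; 5:preizaarp {preposition}; 6:braaxbir {preposition}; 7:preizaarp {preposition}.
Word 1 cannot be determiner — rule 4 would then fail for every completion. It is conjunction.
Word 2 cannot be determiner — rule 5 would then fail for every completion. It is conjunction.
Word 3 cannot be determiner — rule 5 would then fail for every completion. It is conjunction.
Word 4 cannot be conjunction — rule 3 would then fail for every completion. It is determiner.
So the tagging must be: conjunction conjunction conjunction determiner preposition preposition preposition.
Rule-by-rule: rule 1 holds; rule 2 holds; rule 3 holds; rule 4 holds; rule 5 holds.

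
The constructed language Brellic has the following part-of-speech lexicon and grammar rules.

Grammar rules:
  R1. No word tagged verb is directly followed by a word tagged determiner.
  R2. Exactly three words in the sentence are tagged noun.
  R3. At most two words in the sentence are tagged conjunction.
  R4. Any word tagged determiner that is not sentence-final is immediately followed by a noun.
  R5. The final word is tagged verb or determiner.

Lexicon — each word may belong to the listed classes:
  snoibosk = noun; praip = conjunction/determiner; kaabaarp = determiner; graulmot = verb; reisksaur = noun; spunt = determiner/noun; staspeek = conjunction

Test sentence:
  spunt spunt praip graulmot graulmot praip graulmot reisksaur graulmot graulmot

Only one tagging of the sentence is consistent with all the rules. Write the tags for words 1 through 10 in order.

noun noun conjunction verb verb conjunction verb noun verb verb

Candidates per position — 1:spunt {determiner,noun}; 2:spunt {determiner,noun}; 3:praip {conjunction,determiner}; 4:graulmot {verb}; 5:graulmot {verb}; 6:praip {conjunction,determiner}; 7:graulmot {verb}; 8:reisksaur {noun}; 9:graulmot {verb}; 10:graulmot {verb}.
At position 1, choosing determiner makes rule 2 impossible to satisfy; hence noun.
At position 2, choosing determiner makes rule 2 impossible to satisfy; hence noun.
At position 3, choosing determiner makes rule 4 impossible to satisfy; hence conjunction.
At position 6, choosing determiner makes rule 1 impossible to satisfy; hence conjunction.
The unique satisfying tagging is: noun noun conjunction verb verb conjunction verb noun verb verb.
Verifying each rule — rule 1 ✓; rule 2 ✓; rule 3 ✓; rule 4 ✓; rule 5 ✓.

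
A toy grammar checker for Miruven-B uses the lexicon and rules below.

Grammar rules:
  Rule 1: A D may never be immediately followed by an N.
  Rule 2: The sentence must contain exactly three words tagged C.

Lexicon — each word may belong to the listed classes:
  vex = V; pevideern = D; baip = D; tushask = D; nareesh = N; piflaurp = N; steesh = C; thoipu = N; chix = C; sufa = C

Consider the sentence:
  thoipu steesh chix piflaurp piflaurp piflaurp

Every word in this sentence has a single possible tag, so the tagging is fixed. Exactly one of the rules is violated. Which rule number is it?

2

Fixed tagging: N C C N N N.
Rule check: R1 ok, R2 fails.
Only rule 2 fails.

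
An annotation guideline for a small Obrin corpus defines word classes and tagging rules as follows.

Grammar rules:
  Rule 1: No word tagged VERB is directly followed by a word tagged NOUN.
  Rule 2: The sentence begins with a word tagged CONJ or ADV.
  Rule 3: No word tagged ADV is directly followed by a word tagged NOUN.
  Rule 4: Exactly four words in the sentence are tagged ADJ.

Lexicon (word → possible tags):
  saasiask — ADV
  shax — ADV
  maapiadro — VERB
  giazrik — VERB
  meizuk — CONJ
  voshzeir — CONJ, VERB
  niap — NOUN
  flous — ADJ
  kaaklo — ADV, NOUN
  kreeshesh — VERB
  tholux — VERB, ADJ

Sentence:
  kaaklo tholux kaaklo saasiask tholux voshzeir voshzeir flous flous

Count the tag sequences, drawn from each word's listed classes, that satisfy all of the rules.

8

Candidates per position — 1:kaaklo {ADV,NOUN}; 2:tholux {VERB,ADJ}; 3:kaaklo {ADV,NOUN}; 4:saasiask {ADV}; 5:tholux {VERB,ADJ}; 6:voshzeir {CONJ,VERB}; 7:voshzeir {CONJ,VERB}; 8:flous {ADJ}; 9:flous {ADJ}.
There are 64 candidate sequences in total.
Checking each against the rules leaves 8 sequences.
Count = 8.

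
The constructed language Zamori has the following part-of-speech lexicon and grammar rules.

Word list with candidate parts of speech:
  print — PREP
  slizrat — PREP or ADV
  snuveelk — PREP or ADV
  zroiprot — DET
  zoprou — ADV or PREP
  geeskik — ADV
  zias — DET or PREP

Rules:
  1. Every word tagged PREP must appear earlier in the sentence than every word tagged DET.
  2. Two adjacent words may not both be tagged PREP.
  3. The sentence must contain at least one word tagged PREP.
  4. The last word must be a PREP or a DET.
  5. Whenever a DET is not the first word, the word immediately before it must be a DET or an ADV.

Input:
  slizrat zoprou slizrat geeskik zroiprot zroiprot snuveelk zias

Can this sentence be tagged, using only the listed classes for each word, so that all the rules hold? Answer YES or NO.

YES

Candidates per position — 1:slizrat {PREP,ADV}; 2:zoprou {ADV,PREP}; 3:slizrat {PREP,ADV}; 4:geeskik {ADV}; 5:zroiprot {DET}; 6:zroiprot {DET}; 7:snuveelk {PREP,ADV}; 8:zias {DET,PREP}.
One satisfying assignment: ADV PREP ADV ADV DET DET ADV DET.
Verifying each rule — rule 1 ✓; rule 2 ✓; rule 3 ✓; rule 4 ✓; rule 5 ✓.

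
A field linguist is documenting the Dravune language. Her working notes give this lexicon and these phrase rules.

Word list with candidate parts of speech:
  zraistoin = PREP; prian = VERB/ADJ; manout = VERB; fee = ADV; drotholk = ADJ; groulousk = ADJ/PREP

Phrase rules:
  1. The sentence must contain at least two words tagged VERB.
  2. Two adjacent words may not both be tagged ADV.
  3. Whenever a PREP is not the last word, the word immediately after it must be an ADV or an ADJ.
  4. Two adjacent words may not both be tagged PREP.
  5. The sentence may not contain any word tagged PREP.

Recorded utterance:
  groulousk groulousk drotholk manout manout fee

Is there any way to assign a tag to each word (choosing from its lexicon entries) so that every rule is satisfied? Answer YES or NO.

YES

Candidates per position — 1:groulousk {ADJ,PREP}; 2:groulousk {ADJ,PREP}; 3:drotholk {ADJ}; 4:manout {VERB}; 5:manout {VERB}; 6:fee {ADV}.
One satisfying assignment: ADJ ADJ ADJ VERB VERB ADV.
Checking: rule 1 satisfied; rule 2 satisfied; rule 3 satisfied; rule 4 satisfied; rule 5 satisfied.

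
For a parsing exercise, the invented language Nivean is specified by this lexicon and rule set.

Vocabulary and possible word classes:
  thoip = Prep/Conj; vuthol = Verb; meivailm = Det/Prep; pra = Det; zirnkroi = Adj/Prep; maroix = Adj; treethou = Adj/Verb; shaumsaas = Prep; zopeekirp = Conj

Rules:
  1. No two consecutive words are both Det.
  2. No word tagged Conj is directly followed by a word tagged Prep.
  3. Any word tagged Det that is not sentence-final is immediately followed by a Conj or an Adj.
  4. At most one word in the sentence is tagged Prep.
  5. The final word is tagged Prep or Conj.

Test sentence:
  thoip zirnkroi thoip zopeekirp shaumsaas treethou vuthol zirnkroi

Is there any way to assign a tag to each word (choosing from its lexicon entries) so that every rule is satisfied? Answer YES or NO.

Candidates per position — 1:thoip {Prep,Conj}; 2:zirnkroi {Adj,Prep}; 3:thoip {Prep,Conj}; 4:zopeekirp {Conj}; 5:shaumsaas {Prep}; 6:treethou {Adj,Verb}; 7:vuthol {Verb}; 8:zirnkroi {Adj,Prep}.
Rule 2 cannot be satisfied by any choice of tags from the lexicon.
So there is no consistent tagging.

NO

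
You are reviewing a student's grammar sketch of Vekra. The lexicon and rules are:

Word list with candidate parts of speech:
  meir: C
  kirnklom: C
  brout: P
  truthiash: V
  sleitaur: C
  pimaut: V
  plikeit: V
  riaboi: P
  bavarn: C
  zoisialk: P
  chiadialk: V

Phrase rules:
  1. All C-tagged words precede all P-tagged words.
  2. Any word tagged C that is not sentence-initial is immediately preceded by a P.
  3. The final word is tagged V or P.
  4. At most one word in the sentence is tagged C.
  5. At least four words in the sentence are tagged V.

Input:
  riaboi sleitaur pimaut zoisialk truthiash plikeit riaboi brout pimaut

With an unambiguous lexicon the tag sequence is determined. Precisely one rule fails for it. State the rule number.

Fixed tagging: P C V P V V P P V.
Checking each rule: R1 fail, R2 pass, R3 pass, R4 pass, R5 pass.
Only rule 1 fails.

1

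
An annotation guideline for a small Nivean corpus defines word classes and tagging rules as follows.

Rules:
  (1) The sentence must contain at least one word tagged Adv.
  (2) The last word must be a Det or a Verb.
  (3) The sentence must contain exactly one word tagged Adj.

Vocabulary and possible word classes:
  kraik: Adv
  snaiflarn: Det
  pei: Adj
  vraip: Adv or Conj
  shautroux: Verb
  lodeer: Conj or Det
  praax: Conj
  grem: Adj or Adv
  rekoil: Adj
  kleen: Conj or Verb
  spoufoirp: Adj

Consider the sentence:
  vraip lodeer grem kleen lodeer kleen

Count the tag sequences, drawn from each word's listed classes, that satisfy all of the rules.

8

Candidates per position — 1:vraip {Adv,Conj}; 2:lodeer {Conj,Det}; 3:grem {Adj,Adv}; 4:kleen {Conj,Verb}; 5:lodeer {Conj,Det}; 6:kleen {Conj,Verb}.
There are 64 candidate sequences in total.
Checking each against the rules leaves 8 sequences.
Count = 8.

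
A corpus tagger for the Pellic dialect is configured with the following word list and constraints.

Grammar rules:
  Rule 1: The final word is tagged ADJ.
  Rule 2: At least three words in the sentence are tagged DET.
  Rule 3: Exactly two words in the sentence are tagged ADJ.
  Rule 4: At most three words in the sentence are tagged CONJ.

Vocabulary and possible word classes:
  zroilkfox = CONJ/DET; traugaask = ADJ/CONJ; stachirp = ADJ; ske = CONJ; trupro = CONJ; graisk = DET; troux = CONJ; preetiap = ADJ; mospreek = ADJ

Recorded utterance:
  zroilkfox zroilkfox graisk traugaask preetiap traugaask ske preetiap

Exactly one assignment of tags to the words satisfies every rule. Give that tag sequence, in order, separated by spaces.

Candidates per position — 1:zroilkfox {CONJ,DET}; 2:zroilkfox {CONJ,DET}; 3:graisk {DET}; 4:traugaask {ADJ,CONJ}; 5:preetiap {ADJ}; 6:traugaask {ADJ,CONJ}; 7:ske {CONJ}; 8:preetiap {ADJ}.
Position 1: tagging it CONJ would leave rule 2 unsatisfiable, so it must be DET.
Position 2: tagging it CONJ would leave rule 2 unsatisfiable, so it must be DET.
Position 4: tagging it ADJ would leave rule 3 unsatisfiable, so it must be CONJ.
Position 6: tagging it ADJ would leave rule 3 unsatisfiable, so it must be CONJ.
The unique satisfying tagging is: DET DET DET CONJ ADJ CONJ CONJ ADJ.
Check: rule 1 ✓; rule 2 ✓; rule 3 ✓; rule 4 ✓.

DET DET DET CONJ ADJ CONJ CONJ ADJ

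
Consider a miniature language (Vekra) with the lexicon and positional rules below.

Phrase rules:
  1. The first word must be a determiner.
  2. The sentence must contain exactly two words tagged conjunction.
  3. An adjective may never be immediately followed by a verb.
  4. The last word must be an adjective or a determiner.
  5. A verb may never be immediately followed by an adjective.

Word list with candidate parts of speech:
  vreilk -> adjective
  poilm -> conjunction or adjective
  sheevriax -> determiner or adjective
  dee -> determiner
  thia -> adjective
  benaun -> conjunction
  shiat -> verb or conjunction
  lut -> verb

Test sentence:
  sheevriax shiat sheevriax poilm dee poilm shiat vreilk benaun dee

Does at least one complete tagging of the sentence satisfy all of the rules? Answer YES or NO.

YES

Candidates per position — 1:sheevriax {determiner,adjective}; 2:shiat {verb,conjunction}; 3:sheevriax {determiner,adjective}; 4:poilm {conjunction,adjective}; 5:dee {determiner}; 6:poilm {conjunction,adjective}; 7:shiat {verb,conjunction}; 8:vreilk {adjective}; 9:benaun {conjunction}; 10:dee {determiner}.
One satisfying assignment: determiner verb determiner adjective determiner adjective conjunction adjective conjunction determiner.
Checking: rule 1 satisfied; rule 2 satisfied; rule 3 satisfied; rule 4 satisfied; rule 5 satisfied.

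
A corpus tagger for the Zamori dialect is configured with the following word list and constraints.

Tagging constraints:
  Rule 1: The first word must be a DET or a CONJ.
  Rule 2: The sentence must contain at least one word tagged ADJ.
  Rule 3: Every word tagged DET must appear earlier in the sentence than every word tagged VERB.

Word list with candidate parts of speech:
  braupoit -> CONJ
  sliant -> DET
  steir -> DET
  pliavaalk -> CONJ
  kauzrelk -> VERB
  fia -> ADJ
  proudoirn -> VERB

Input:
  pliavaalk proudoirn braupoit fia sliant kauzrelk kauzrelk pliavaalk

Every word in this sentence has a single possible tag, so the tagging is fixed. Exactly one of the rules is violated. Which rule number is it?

Fixed tagging: CONJ VERB CONJ ADJ DET VERB VERB CONJ.
Checking each rule: R1 ✓, R2 ✓, R3 ✗.
Only rule 3 fails.

3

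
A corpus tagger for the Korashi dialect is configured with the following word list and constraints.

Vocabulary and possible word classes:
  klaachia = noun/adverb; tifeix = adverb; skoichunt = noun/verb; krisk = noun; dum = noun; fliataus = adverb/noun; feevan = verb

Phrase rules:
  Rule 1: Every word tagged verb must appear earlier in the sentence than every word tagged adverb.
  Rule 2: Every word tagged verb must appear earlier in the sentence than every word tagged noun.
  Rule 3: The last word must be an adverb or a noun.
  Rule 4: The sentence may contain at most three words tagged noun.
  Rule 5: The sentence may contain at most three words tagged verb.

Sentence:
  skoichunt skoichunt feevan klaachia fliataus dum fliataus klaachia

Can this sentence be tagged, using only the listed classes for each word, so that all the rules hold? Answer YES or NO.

Candidates per position — 1:skoichunt {noun,verb}; 2:skoichunt {noun,verb}; 3:feevan {verb}; 4:klaachia {noun,adverb}; 5:fliataus {adverb,noun}; 6:dum {noun}; 7:fliataus {adverb,noun}; 8:klaachia {noun,adverb}.
One satisfying assignment: verb verb verb noun noun noun adverb adverb.
Check: rule 1 ok; rule 2 ok; rule 3 ok; rule 4 ok; rule 5 ok.

YES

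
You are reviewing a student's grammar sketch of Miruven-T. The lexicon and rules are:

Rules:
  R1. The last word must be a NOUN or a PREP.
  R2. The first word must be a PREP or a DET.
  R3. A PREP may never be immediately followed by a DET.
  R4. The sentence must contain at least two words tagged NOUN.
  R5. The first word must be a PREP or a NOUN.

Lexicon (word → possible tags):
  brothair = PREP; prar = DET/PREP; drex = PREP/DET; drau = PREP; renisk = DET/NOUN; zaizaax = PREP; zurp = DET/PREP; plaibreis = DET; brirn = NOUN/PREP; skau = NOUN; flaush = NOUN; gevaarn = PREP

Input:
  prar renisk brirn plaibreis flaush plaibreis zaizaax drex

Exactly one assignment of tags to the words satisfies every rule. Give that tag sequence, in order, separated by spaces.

Candidates per position — 1:prar {DET,PREP}; 2:renisk {DET,NOUN}; 3:brirn {NOUN,PREP}; 4:plaibreis {DET}; 5:flaush {NOUN}; 6:plaibreis {DET}; 7:zaizaax {PREP}; 8:drex {PREP,DET}.
Position 1: tagging it DET would leave rule 5 unsatisfiable, so it must be PREP.
Position 2: tagging it DET would leave rule 3 unsatisfiable, so it must be NOUN.
Position 3: tagging it PREP would leave rule 3 unsatisfiable, so it must be NOUN.
Position 8: tagging it DET would leave rule 1 unsatisfiable, so it must be PREP.
The only consistent sequence is: PREP NOUN NOUN DET NOUN DET PREP PREP.
Verifying each rule — rule 1 ok; rule 2 ok; rule 3 ok; rule 4 ok; rule 5 ok.

PREP NOUN NOUN DET NOUN DET PREP PREP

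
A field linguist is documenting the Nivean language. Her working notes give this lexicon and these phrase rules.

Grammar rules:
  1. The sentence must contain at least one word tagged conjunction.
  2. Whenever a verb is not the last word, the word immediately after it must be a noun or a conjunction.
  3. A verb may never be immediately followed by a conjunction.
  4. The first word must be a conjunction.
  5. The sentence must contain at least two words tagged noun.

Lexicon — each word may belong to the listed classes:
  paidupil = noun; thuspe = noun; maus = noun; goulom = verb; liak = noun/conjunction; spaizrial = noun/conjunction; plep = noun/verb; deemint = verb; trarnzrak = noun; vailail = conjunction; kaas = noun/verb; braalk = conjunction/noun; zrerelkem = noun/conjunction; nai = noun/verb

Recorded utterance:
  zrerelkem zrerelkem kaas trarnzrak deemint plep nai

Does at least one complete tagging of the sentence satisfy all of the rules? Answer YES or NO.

YES

Candidates per position — 1:zrerelkem {noun,conjunction}; 2:zrerelkem {noun,conjunction}; 3:kaas {noun,verb}; 4:trarnzrak {noun}; 5:deemint {verb}; 6:plep {noun,verb}; 7:nai {noun,verb}.
One satisfying assignment: conjunction conjunction verb noun verb noun verb.
Check: rule 1 ok; rule 2 ok; rule 3 ok; rule 4 ok; rule 5 ok.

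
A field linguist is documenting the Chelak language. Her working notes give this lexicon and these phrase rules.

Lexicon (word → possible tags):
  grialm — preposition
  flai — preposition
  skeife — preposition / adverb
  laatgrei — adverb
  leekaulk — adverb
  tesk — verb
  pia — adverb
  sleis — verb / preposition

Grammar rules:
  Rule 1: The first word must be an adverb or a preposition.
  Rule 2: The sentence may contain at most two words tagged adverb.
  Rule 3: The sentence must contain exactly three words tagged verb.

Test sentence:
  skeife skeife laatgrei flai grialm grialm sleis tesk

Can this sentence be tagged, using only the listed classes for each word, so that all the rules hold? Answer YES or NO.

NO

Candidates per position — 1:skeife {preposition,adverb}; 2:skeife {preposition,adverb}; 3:laatgrei {adverb}; 4:flai {preposition}; 5:grialm {preposition}; 6:grialm {preposition}; 7:sleis {verb,preposition}; 8:tesk {verb}.
Rule 3 cannot be satisfied by any choice of tags from the lexicon.
So there is no consistent tagging.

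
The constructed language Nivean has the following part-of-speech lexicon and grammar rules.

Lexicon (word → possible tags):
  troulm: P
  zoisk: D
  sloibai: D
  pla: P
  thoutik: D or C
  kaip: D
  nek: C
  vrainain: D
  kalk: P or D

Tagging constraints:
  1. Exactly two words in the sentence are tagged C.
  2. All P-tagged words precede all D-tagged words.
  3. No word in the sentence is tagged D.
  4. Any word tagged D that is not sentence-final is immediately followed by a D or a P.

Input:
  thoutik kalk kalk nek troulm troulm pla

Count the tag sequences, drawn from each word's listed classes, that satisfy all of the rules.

1

Candidates per position — 1:thoutik {D,C}; 2:kalk {P,D}; 3:kalk {P,D}; 4:nek {C}; 5:troulm {P}; 6:troulm {P}; 7:pla {P}.
There are 8 candidate sequences in total.
The sequences that satisfy every rule: C P P C P P P.
Count = 1.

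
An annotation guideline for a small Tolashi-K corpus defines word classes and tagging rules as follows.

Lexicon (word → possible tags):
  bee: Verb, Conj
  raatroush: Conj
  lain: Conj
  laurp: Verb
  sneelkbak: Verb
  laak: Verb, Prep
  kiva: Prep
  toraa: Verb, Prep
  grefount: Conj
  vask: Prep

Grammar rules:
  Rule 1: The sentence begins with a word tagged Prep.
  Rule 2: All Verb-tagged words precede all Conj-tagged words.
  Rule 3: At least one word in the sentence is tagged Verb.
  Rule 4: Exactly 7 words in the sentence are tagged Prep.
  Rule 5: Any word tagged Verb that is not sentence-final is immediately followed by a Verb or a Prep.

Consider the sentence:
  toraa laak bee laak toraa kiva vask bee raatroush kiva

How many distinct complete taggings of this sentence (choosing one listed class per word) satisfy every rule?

Candidates per position — 1:toraa {Verb,Prep}; 2:laak {Verb,Prep}; 3:bee {Verb,Conj}; 4:laak {Verb,Prep}; 5:toraa {Verb,Prep}; 6:kiva {Prep}; 7:vask {Prep}; 8:bee {Verb,Conj}; 9:raatroush {Conj}; 10:kiva {Prep}.
There are 64 candidate sequences in total.
The sequences that satisfy every rule: Prep Prep Verb Prep Prep Prep Prep Conj Conj Prep.
Count = 1.

1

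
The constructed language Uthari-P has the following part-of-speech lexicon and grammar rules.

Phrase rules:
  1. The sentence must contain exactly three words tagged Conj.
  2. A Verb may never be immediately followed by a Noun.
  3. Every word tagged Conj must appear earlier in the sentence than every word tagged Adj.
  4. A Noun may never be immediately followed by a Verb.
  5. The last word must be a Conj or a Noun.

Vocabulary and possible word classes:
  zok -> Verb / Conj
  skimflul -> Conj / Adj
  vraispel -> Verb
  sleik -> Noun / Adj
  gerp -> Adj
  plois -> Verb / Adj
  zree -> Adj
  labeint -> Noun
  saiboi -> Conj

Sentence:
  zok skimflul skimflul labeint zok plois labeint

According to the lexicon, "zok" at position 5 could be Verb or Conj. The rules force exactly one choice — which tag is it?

Conj

Candidates per position — 1:zok {Verb,Conj}; 2:skimflul {Conj,Adj}; 3:skimflul {Conj,Adj}; 4:labeint {Noun}; 5:zok {Verb,Conj}; 6:plois {Verb,Adj}; 7:labeint {Noun}.
Position 5: tagging it Verb would leave rule 4 unsatisfiable, so it must be Conj.
Position 6: tagging it Verb would leave rule 2 unsatisfiable, so it must be Adj.
Position 2: tagging it Adj would leave rule 3 unsatisfiable, so it must be Conj.
Position 3: tagging it Adj would leave rule 3 unsatisfiable, so it must be Conj.
Position 1: tagging it Conj would leave rule 1 unsatisfiable, so it must be Verb.
So the tagging must be: Verb Conj Conj Noun Conj Adj Noun.
Verifying each rule — rule 1 satisfied; rule 2 satisfied; rule 3 satisfied; rule 4 satisfied; rule 5 satisfied.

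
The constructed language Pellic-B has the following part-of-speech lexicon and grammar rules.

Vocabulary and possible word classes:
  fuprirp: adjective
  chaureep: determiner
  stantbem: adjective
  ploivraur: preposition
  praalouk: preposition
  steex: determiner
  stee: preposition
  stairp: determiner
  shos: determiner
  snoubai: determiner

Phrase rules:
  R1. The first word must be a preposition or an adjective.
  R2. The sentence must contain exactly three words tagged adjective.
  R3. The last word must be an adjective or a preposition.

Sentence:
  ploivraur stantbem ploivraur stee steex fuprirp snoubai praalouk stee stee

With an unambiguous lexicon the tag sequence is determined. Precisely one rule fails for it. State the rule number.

2

Fixed tagging: preposition adjective preposition preposition determiner adjective determiner preposition preposition preposition.
Applying the rules: R1 ✓, R2 ✗, R3 ✓.
Only rule 2 fails.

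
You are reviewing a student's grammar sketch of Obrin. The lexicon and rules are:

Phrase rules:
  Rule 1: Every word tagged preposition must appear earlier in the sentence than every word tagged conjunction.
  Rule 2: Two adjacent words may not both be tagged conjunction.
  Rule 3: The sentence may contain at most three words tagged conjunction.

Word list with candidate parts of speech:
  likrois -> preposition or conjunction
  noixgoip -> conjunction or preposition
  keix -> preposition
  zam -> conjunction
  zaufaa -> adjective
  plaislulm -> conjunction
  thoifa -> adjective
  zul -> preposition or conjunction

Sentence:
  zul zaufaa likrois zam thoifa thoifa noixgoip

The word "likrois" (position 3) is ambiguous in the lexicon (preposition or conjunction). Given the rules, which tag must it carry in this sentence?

preposition

Candidates per position — 1:zul {preposition,conjunction}; 2:zaufaa {adjective}; 3:likrois {preposition,conjunction}; 4:zam {conjunction}; 5:thoifa {adjective}; 6:thoifa {adjective}; 7:noixgoip {conjunction,preposition}.
At position 3, choosing conjunction makes rule 2 impossible to satisfy; hence preposition.
At position 7, choosing preposition makes rule 1 impossible to satisfy; hence conjunction.
At position 1, choosing conjunction makes rule 1 impossible to satisfy; hence preposition.
The only consistent sequence is: preposition adjective preposition conjunction adjective adjective conjunction.
Check: rule 1 holds; rule 2 holds; rule 3 holds.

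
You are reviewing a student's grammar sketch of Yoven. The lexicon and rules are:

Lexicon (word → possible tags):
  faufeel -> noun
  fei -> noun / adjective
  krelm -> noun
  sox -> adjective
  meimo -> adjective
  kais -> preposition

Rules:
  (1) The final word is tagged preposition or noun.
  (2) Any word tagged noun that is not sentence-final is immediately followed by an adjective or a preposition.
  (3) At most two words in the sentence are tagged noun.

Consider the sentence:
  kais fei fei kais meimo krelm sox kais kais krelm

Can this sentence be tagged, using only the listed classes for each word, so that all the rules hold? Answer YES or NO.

Candidates per position — 1:kais {preposition}; 2:fei {noun,adjective}; 3:fei {noun,adjective}; 4:kais {preposition}; 5:meimo {adjective}; 6:krelm {noun}; 7:sox {adjective}; 8:kais {preposition}; 9:kais {preposition}; 10:krelm {noun}.
One satisfying assignment: preposition adjective adjective preposition adjective noun adjective preposition preposition noun.
Verifying each rule — rule 1 ok; rule 2 ok; rule 3 ok.

YES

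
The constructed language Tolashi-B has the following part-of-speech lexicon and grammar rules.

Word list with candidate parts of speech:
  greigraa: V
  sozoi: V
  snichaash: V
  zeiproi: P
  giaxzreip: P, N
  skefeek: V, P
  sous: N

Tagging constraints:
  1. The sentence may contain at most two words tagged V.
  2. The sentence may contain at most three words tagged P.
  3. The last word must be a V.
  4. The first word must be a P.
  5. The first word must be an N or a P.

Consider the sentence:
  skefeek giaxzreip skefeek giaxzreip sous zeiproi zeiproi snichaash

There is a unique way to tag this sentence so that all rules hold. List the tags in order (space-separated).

Candidates per position — 1:skefeek {V,P}; 2:giaxzreip {P,N}; 3:skefeek {V,P}; 4:giaxzreip {P,N}; 5:sous {N}; 6:zeiproi {P}; 7:zeiproi {P}; 8:snichaash {V}.
Position 1: V is ruled out by rule 4; that leaves P.
Position 2: P is ruled out by rule 2; that leaves N.
Position 3: P is ruled out by rule 2; that leaves V.
Position 4: P is ruled out by rule 2; that leaves N.
That leaves exactly one tagging: P N V N N P P V.
Verifying each rule — rule 1 ok; rule 2 ok; rule 3 ok; rule 4 ok; rule 5 ok.

P N V N N P P V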